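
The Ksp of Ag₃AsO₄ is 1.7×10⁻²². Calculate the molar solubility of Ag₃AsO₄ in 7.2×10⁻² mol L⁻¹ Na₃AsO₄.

4.4×10⁻⁸ M

Ag₃AsO₄(s) ⇌ 3 Ag⁺(aq) + AsO₄³⁻(aq)
The solution already contains AsO₄³⁻ at 7.2×10⁻² mol L⁻¹. Let s be the molar solubility of Ag₃AsO₄.
[AsO₄³⁻] ≈ 7.2×10⁻² mol L⁻¹ (common ion dominates); [Ag⁺] = 3s.
Ksp = [Ag⁺]^3[AsO₄³⁻] = (3s)^3(7.2×10⁻²)
(3s)^3 = 1.7×10⁻²² / (7.2×10⁻²) = 2.4×10⁻²¹
s = 4.4×10⁻⁸ mol L⁻¹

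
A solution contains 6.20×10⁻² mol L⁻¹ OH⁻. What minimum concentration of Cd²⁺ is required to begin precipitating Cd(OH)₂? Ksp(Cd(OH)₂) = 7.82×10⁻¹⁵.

Each salt precipitates once Q = Ksp for that salt.
Cd(OH)₂(s) ⇌ Cd²⁺(aq) + 2 OH⁻(aq)
Ksp = [Cd²⁺][OH⁻]^2 = [Cd²⁺](6.20×10⁻²)^2
[Cd²⁺] = 7.82×10⁻¹⁵ / (6.20×10⁻²)^2 = 2.03×10⁻¹²
[Cd²⁺] = 2.03×10⁻¹² mol L⁻¹

2.03×10⁻¹² M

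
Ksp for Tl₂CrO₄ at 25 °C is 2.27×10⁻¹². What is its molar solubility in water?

8.28×10⁻⁵ M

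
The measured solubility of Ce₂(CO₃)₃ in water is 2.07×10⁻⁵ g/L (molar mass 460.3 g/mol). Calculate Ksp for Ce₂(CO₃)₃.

Ksp = 1.99×10⁻³⁵

Molar solubility s = (2.07×10⁻⁵ g/L) / (460.3 g/mol) = 4.4971×10⁻⁸ mol/L
Ce₂(CO₃)₃(s) ⇌ 2 Ce³⁺(aq) + 3 CO₃²⁻(aq)
Let s be the molar solubility. Then [Ce³⁺] = 2s and [CO₃²⁻] = 3s.
Ksp = [Ce³⁺]^2[CO₃²⁻]^3 = (2s)^2 · (3s)^3 = 108s^5
Ksp = 108 × (4.4971×10⁻⁸)^5 = 1.99×10⁻³⁵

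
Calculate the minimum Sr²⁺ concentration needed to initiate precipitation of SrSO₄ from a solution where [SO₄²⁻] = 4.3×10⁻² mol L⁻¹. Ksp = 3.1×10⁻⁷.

7.2×10⁻⁶ M

Precipitation begins when Q = Ksp.
SrSO₄(s) ⇌ Sr²⁺(aq) + SO₄²⁻(aq)
Ksp = [Sr²⁺][SO₄²⁻] = [Sr²⁺](4.3×10⁻²)
[Sr²⁺] = 3.1×10⁻⁷ / (4.3×10⁻²) = 7.2×10⁻⁶
[Sr²⁺] = 7.2×10⁻⁶ mol L⁻¹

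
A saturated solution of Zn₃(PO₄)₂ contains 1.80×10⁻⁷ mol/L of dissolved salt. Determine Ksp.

Ksp = 2.04×10⁻³²

Zn₃(PO₄)₂(s) ⇌ 3 Zn²⁺(aq) + 2 PO₄³⁻(aq)
Let s be the molar solubility. Then [Zn²⁺] = 3s and [PO₄³⁻] = 2s.
Ksp = [Zn²⁺]^3[PO₄³⁻]^2 = (3s)^3 · (2s)^2 = 108s^5
Ksp = 108 × (1.80×10⁻⁷)^5 = 2.04×10⁻³²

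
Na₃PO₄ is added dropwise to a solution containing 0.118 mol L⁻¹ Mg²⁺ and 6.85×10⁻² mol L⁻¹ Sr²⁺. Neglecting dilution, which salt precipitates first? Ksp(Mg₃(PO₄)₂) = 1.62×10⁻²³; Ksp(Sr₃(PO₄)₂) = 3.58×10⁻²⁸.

Sr₃(PO₄)₂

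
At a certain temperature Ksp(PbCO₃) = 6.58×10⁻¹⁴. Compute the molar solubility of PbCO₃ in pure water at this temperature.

2.57×10⁻⁷ M

PbCO₃(s) ⇌ Pb²⁺(aq) + CO₃²⁻(aq)
With molar solubility s: [Pb²⁺] = s, [CO₃²⁻] = s.
Ksp = [Pb²⁺][CO₃²⁻] = s · s = s^2
s^2 = 6.58×10⁻¹⁴
s = (6.58×10⁻¹⁴)^(1/2) = 2.57×10⁻⁷ mol L⁻¹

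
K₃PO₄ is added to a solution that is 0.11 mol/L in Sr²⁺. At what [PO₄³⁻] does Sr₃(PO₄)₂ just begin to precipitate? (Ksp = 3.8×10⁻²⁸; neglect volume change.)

5.3×10⁻¹³ M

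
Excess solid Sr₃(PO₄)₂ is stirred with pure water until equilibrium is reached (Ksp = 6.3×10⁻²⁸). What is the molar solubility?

1.4×10⁻⁶ M

Sr₃(PO₄)₂(s) ⇌ 3 Sr²⁺(aq) + 2 PO₄³⁻(aq)
With molar solubility s: [Sr²⁺] = 3s, [PO₄³⁻] = 2s.
Ksp = [Sr²⁺]^3[PO₄³⁻]^2 = (3s)^3 · (2s)^2 = 108s^5
108s^5 = 6.3×10⁻²⁸  ⇒  s^5 = 5.8×10⁻³⁰
s = (5.8×10⁻³⁰)^(1/5) = 1.4×10⁻⁶ M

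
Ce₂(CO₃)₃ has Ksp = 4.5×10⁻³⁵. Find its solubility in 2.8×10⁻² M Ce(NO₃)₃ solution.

1.3×10⁻¹¹ M

Ce₂(CO₃)₃(s) ⇌ 2 Ce³⁺(aq) + 3 CO₃²⁻(aq)
The solution already contains Ce³⁺ at 2.8×10⁻² M. Let s be the molar solubility of Ce₂(CO₃)₃.
[Ce³⁺] ≈ 2.8×10⁻² M (common ion dominates); [CO₃²⁻] = 3s.
Ksp = [Ce³⁺]^2[CO₃²⁻]^3 = (2.8×10⁻²)^2(3s)^3
(3s)^3 = 4.5×10⁻³⁵ / (2.8×10⁻²)^2 = 5.7×10⁻³²
s = 1.3×10⁻¹¹ M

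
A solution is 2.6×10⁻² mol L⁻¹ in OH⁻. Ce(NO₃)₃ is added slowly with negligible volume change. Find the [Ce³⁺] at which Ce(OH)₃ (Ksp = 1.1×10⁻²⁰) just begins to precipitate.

6.3×10⁻¹⁶ M

Precipitation begins when Q = Ksp.
Ce(OH)₃(s) ⇌ Ce³⁺(aq) + 3 OH⁻(aq)
Ksp = [Ce³⁺][OH⁻]^3 = [Ce³⁺](2.6×10⁻²)^3
[Ce³⁺] = 1.1×10⁻²⁰ / (2.6×10⁻²)^3 = 6.3×10⁻¹⁶
[Ce³⁺] = 6.3×10⁻¹⁶ mol L⁻¹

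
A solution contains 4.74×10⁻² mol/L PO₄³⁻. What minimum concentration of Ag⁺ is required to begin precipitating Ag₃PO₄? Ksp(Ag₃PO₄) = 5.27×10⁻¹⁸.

4.81×10⁻⁶ M

The threshold for precipitation is Q = Ksp.
Ag₃PO₄(s) ⇌ 3 Ag⁺(aq) + PO₄³⁻(aq)
Ksp = [Ag⁺]^3[PO₄³⁻] = [Ag⁺]^3(4.74×10⁻²)
[Ag⁺]^3 = 5.27×10⁻¹⁸ / (4.74×10⁻²) = 1.11×10⁻¹⁶
[Ag⁺] = 4.81×10⁻⁶ mol/L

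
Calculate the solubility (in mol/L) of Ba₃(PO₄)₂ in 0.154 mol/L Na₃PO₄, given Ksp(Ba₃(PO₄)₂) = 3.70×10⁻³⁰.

1.79×10⁻¹⁰ M

Ba₃(PO₄)₂(s) ⇌ 3 Ba²⁺(aq) + 2 PO₄³⁻(aq)
PO₄³⁻ is already present at 0.154 mol/L. If s mol/L of Ba₃(PO₄)₂ dissolves, [Ba²⁺] = 3s while [PO₄³⁻] ≈ 0.154 mol/L.
Ksp = [Ba²⁺]^3[PO₄³⁻]^2 = (3s)^3(0.154)^2
(3s)^3 = 3.70×10⁻³⁰ / (0.154)^2 = 1.56×10⁻²⁸
s = 1.79×10⁻¹⁰ mol/L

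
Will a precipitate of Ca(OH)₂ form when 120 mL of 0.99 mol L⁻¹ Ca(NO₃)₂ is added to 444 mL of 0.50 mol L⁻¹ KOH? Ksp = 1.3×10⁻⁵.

Yes

The combined volume is 564 mL.
[Ca²⁺] = (0.99)(120)/564 = 0.21 mol L⁻¹
[OH⁻] = (0.50)(444)/564 = 0.39 mol L⁻¹
Q = [Ca²⁺][OH⁻]^2 = 3.3×10⁻²
Because Q > Ksp (3.3×10⁻² vs 1.3×10⁻⁵), a precipitate of Ca(OH)₂ forms.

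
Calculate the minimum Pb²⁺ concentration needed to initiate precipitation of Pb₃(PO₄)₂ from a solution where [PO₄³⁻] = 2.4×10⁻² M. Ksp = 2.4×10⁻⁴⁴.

3.5×10⁻¹⁴ M

A salt starts to precipitate once the ion product Q reaches its Ksp.
Pb₃(PO₄)₂(s) ⇌ 3 Pb²⁺(aq) + 2 PO₄³⁻(aq)
Ksp = [Pb²⁺]^3[PO₄³⁻]^2 = [Pb²⁺]^3(2.4×10⁻²)^2
[Pb²⁺]^3 = 2.4×10⁻⁴⁴ / (2.4×10⁻²)^2 = 4.2×10⁻⁴¹
[Pb²⁺] = 3.5×10⁻¹⁴ M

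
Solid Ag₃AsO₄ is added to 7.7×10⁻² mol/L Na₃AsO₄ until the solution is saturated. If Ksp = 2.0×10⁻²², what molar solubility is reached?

4.6×10⁻⁸ M

Ag₃AsO₄(s) ⇌ 3 Ag⁺(aq) + AsO₄³⁻(aq)
Let s be the solubility of Ag₃AsO₄ here. The common ion gives [AsO₄³⁻] ≈ 7.7×10⁻² mol/L, and [Ag⁺] = 3s.
Ksp = [Ag⁺]^3[AsO₄³⁻] = (3s)^3(7.7×10⁻²)
(3s)^3 = 2.0×10⁻²² / (7.7×10⁻²) = 2.6×10⁻²¹
s = 4.6×10⁻⁸ mol/L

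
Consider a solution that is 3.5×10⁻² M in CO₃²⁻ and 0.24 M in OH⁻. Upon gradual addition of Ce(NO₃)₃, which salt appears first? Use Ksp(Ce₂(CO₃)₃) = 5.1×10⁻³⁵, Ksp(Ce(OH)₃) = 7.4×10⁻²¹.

Precipitation of each salt begins when its ion product equals Ksp.
For Ce₂(CO₃)₃: [Ce³⁺] = (Ksp/[CO₃²⁻]^3)^(1/2) = 1.1×10⁻¹⁵ M
For Ce(OH)₃: [Ce³⁺] = (Ksp/[OH⁻]^3) = 5.4×10⁻¹⁹ M
The smaller threshold [Ce³⁺] is reached first, so Ce(OH)₃ precipitates first.

Ce(OH)₃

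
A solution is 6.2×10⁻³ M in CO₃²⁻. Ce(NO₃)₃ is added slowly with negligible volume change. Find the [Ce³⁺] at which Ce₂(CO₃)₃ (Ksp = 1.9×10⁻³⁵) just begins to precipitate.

8.9×10⁻¹⁵ M

The threshold for precipitation is Q = Ksp.
Ce₂(CO₃)₃(s) ⇌ 2 Ce³⁺(aq) + 3 CO₃²⁻(aq)
Ksp = [Ce³⁺]^2[CO₃²⁻]^3 = [Ce³⁺]^2(6.2×10⁻³)^3
[Ce³⁺]^2 = 1.9×10⁻³⁵ / (6.2×10⁻³)^3 = 8.0×10⁻²⁹
[Ce³⁺] = 8.9×10⁻¹⁵ M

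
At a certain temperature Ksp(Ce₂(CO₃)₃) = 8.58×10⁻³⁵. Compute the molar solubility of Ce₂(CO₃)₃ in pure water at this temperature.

Ce₂(CO₃)₃(s) ⇌ 2 Ce³⁺(aq) + 3 CO₃²⁻(aq)
If s mol/L of Ce₂(CO₃)₃ dissolves, [Ce³⁺] = 2s and [CO₃²⁻] = 3s.
Ksp = [Ce³⁺]^2[CO₃²⁻]^3 = (2s)^2 · (3s)^3 = 108s^5
108s^5 = 8.58×10⁻³⁵  ⇒  s^5 = 7.94×10⁻³⁷
s = (7.94×10⁻³⁷)^(1/5) = 6.03×10⁻⁸ mol/L

6.03×10⁻⁸ M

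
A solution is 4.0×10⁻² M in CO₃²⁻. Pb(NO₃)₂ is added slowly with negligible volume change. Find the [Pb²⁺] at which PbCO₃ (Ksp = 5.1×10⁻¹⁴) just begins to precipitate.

1.3×10⁻¹² M

A salt starts to precipitate once the ion product Q reaches its Ksp.
PbCO₃(s) ⇌ Pb²⁺(aq) + CO₃²⁻(aq)
Ksp = [Pb²⁺][CO₃²⁻] = [Pb²⁺](4.0×10⁻²)
[Pb²⁺] = 5.1×10⁻¹⁴ / (4.0×10⁻²) = 1.3×10⁻¹²
[Pb²⁺] = 1.3×10⁻¹² M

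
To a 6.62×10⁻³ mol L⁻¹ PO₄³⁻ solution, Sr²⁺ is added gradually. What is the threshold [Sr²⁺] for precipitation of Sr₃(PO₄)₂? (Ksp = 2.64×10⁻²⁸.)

1.82×10⁻⁸ M

Each salt precipitates once Q = Ksp for that salt.
Sr₃(PO₄)₂(s) ⇌ 3 Sr²⁺(aq) + 2 PO₄³⁻(aq)
Ksp = [Sr²⁺]^3[PO₄³⁻]^2 = [Sr²⁺]^3(6.62×10⁻³)^2
[Sr²⁺]^3 = 2.64×10⁻²⁸ / (6.62×10⁻³)^2 = 6.02×10⁻²⁴
[Sr²⁺] = 1.82×10⁻⁸ mol L⁻¹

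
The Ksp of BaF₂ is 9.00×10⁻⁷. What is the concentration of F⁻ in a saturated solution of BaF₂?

BaF₂(s) ⇌ Ba²⁺(aq) + 2 F⁻(aq)
If s mol/L of BaF₂ dissolves, [Ba²⁺] = s and [F⁻] = 2s.
Ksp = [Ba²⁺][F⁻]^2 = s · (2s)^2 = 4s^3 = 9.00×10⁻⁷
s = 6.08×10⁻³ M
[F⁻] = 2s = 1.22×10⁻² M

1.22×10⁻² M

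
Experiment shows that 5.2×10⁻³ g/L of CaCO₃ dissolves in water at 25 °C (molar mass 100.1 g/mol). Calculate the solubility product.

Ksp = 2.7×10⁻⁹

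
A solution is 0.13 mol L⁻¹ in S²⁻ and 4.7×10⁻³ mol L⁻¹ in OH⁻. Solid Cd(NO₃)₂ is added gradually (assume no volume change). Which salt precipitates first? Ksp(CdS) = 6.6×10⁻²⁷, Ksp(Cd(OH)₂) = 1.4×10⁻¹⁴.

Each salt precipitates once Q = Ksp for that salt.
For CdS: [Cd²⁺] = (Ksp/[S²⁻]) = 5.1×10⁻²⁶ mol L⁻¹
For Cd(OH)₂: [Cd²⁺] = (Ksp/[OH⁻]^2) = 6.3×10⁻¹⁰ mol L⁻¹
CdS requires the lower [Cd²⁺], so it precipitates first.

CdS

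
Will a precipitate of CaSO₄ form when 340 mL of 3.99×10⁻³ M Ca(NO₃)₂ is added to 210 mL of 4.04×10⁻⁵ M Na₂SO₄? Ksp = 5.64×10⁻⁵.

The combined volume is 550 mL.
[Ca²⁺] = (3.99×10⁻³)(340)/550 = 2.47×10⁻³ M
[SO₄²⁻] = (4.04×10⁻⁵)(210)/550 = 1.54×10⁻⁵ M
Q = [Ca²⁺][SO₄²⁻] = 3.80×10⁻⁸
Q = 3.80×10⁻⁸ < Ksp = 5.64×10⁻⁵, so the solution is unsaturated and no precipitate forms.

No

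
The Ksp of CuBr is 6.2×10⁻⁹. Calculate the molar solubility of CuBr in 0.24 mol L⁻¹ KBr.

CuBr(s) ⇌ Cu⁺(aq) + Br⁻(aq)
Br⁻ is already present at 0.24 mol L⁻¹. If s mol/L of CuBr dissolves, [Cu⁺] = s while [Br⁻] ≈ 0.24 mol L⁻¹.
Ksp = [Cu⁺][Br⁻] = s(0.24)
s = 6.2×10⁻⁹ / (0.24) = 2.6×10⁻⁸
s = 2.6×10⁻⁸ mol L⁻¹

2.6×10⁻⁸ M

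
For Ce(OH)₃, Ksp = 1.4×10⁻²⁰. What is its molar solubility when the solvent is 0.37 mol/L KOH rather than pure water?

Ce(OH)₃(s) ⇌ Ce³⁺(aq) + 3 OH⁻(aq)
With OH⁻ already at 0.37 mol/L and s small, take [OH⁻] ≈ 0.37 mol/L and [Ce³⁺] = s.
Ksp = [Ce³⁺][OH⁻]^3 = s(0.37)^3
s = 1.4×10⁻²⁰ / (0.37)^3 = 2.8×10⁻¹⁹
s = 2.8×10⁻¹⁹ mol/L

2.8×10⁻¹⁹ M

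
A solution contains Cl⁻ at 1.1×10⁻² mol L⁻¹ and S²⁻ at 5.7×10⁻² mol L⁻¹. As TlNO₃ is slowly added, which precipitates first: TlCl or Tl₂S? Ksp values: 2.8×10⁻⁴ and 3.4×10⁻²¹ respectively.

Each salt precipitates once Q = Ksp for that salt.
For TlCl: [Tl⁺] = (Ksp/[Cl⁻]) = 2.5×10⁻² mol L⁻¹
For Tl₂S: [Tl⁺] = (Ksp/[S²⁻])^(1/2) = 2.4×10⁻¹⁰ mol L⁻¹
Tl₂S requires the lower [Tl⁺], so it precipitates first.

Tl₂S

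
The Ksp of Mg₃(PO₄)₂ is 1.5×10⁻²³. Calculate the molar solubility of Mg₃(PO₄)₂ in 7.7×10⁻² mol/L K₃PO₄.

Mg₃(PO₄)₂(s) ⇌ 3 Mg²⁺(aq) + 2 PO₄³⁻(aq)
With PO₄³⁻ already at 7.7×10⁻² mol/L and s small, take [PO₄³⁻] ≈ 7.7×10⁻² mol/L and [Mg²⁺] = 3s.
Ksp = [Mg²⁺]^3[PO₄³⁻]^2 = (3s)^3(7.7×10⁻²)^2
(3s)^3 = 1.5×10⁻²³ / (7.7×10⁻²)^2 = 2.5×10⁻²¹
s = 4.5×10⁻⁸ mol/L

4.5×10⁻⁸ M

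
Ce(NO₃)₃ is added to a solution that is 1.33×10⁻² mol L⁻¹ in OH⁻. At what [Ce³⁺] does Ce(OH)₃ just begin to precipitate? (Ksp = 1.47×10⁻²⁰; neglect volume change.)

6.25×10⁻¹⁵ M

Each salt precipitates once Q = Ksp for that salt.
Ce(OH)₃(s) ⇌ Ce³⁺(aq) + 3 OH⁻(aq)
Ksp = [Ce³⁺][OH⁻]^3 = [Ce³⁺](1.33×10⁻²)^3
[Ce³⁺] = 1.47×10⁻²⁰ / (1.33×10⁻²)^3 = 6.25×10⁻¹⁵
[Ce³⁺] = 6.25×10⁻¹⁵ mol L⁻¹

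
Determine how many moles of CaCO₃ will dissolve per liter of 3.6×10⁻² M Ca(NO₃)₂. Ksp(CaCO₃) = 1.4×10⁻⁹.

3.9×10⁻⁸ M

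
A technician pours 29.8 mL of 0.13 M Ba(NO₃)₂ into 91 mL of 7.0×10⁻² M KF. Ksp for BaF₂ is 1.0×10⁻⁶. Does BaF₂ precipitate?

The combined volume is 120.8 mL.
[Ba²⁺] = (0.13)(29.8)/120.8 = 3.2×10⁻² M
[F⁻] = (7.0×10⁻²)(91)/120.8 = 5.3×10⁻² M
Q = [Ba²⁺][F⁻]^2 = 8.9×10⁻⁵
Q = 8.9×10⁻⁵ > Ksp = 1.0×10⁻⁶, so the solution is supersaturated and BaF₂ precipitates.

Yes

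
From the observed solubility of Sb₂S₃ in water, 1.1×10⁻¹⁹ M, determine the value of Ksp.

Ksp = 1.7×10⁻⁹³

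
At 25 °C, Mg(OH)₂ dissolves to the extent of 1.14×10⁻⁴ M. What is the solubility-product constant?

Ksp = 5.93×10⁻¹²

Mg(OH)₂(s) ⇌ Mg²⁺(aq) + 2 OH⁻(aq)
Let s be the molar solubility. Then [Mg²⁺] = s and [OH⁻] = 2s.
Ksp = [Mg²⁺][OH⁻]^2 = s · (2s)^2 = 4s^3
Ksp = 4 × (1.14×10⁻⁴)^3 = 5.93×10⁻¹²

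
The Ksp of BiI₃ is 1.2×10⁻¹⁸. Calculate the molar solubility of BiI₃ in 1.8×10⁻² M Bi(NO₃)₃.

BiI₃(s) ⇌ Bi³⁺(aq) + 3 I⁻(aq)
Bi³⁺ is already present at 1.8×10⁻² M. If s mol/L of BiI₃ dissolves, [I⁻] = 3s while [Bi³⁺] ≈ 1.8×10⁻² M.
Ksp = [Bi³⁺][I⁻]^3 = (1.8×10⁻²)(3s)^3
(3s)^3 = 1.2×10⁻¹⁸ / (1.8×10⁻²) = 6.7×10⁻¹⁷
s = 1.4×10⁻⁶ M

1.4×10⁻⁶ M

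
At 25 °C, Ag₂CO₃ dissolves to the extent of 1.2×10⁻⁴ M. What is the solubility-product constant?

Ksp = 6.9×10⁻¹²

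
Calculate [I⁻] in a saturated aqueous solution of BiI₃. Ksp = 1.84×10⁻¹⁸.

4.85×10⁻⁵ M

BiI₃(s) ⇌ Bi³⁺(aq) + 3 I⁻(aq)
If s mol/L of BiI₃ dissolves, [Bi³⁺] = s and [I⁻] = 3s.
Ksp = [Bi³⁺][I⁻]^3 = s · (3s)^3 = 27s^4 = 1.84×10⁻¹⁸
s = 1.62×10⁻⁵ mol L⁻¹
[I⁻] = 3s = 4.85×10⁻⁵ mol L⁻¹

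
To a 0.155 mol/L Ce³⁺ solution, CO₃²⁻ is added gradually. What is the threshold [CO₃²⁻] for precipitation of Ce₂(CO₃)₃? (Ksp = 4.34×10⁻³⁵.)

1.22×10⁻¹¹ M

Precipitation of each salt begins when its ion product equals Ksp.
Ce₂(CO₃)₃(s) ⇌ 2 Ce³⁺(aq) + 3 CO₃²⁻(aq)
Ksp = [Ce³⁺]^2[CO₃²⁻]^3 = [CO₃²⁻]^3(0.155)^2
[CO₃²⁻]^3 = 4.34×10⁻³⁵ / (0.155)^2 = 1.81×10⁻³³
[CO₃²⁻] = 1.22×10⁻¹¹ mol/L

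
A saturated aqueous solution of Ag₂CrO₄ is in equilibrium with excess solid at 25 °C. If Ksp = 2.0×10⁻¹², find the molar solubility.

7.9×10⁻⁵ M

Ag₂CrO₄(s) ⇌ 2 Ag⁺(aq) + CrO₄²⁻(aq)
With molar solubility s: [Ag⁺] = 2s, [CrO₄²⁻] = s.
Ksp = [Ag⁺]^2[CrO₄²⁻] = (2s)^2 · s = 4s^3
4s^3 = 2.0×10⁻¹²  ⇒  s^3 = 5.0×10⁻¹³
Taking the 3rd root, s = 7.9×10⁻⁵ mol/L.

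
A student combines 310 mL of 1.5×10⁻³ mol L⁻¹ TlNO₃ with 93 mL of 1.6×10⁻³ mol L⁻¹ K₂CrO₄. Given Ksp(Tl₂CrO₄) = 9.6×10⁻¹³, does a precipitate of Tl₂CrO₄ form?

Yes

After mixing, V = 310 mL + 93 mL = 403 mL.
[Tl⁺] = (1.5×10⁻³)(310)/403 = 1.2×10⁻³ mol L⁻¹
[CrO₄²⁻] = (1.6×10⁻³)(93)/403 = 3.7×10⁻⁴ mol L⁻¹
Q = [Tl⁺]^2[CrO₄²⁻] = 4.9×10⁻¹⁰
Since Q (4.9×10⁻¹⁰) exceeds Ksp (9.6×10⁻¹³), Tl₂CrO₄ will precipitate.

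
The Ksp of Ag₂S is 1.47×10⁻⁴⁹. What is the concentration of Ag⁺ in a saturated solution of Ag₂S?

Ag₂S(s) ⇌ 2 Ag⁺(aq) + S²⁻(aq)
With molar solubility s: [Ag⁺] = 2s, [S²⁻] = s.
Ksp = [Ag⁺]^2[S²⁻] = (2s)^2 · s = 4s^3 = 1.47×10⁻⁴⁹
s = 3.32×10⁻¹⁷ M
[Ag⁺] = 2s = 6.65×10⁻¹⁷ M

6.65×10⁻¹⁷ M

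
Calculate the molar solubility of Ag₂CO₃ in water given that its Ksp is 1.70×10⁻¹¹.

1.62×10⁻⁴ M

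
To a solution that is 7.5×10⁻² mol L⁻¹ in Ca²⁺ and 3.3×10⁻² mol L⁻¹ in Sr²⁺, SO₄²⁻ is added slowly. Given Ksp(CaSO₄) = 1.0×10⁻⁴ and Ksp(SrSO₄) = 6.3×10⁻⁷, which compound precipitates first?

Precipitation begins when Q = Ksp.
For CaSO₄: [SO₄²⁻] = (Ksp/[Ca²⁺]) = 1.3×10⁻³ mol L⁻¹
For SrSO₄: [SO₄²⁻] = (Ksp/[Sr²⁺]) = 1.9×10⁻⁵ mol L⁻¹
The smaller threshold [SO₄²⁻] is reached first, so SrSO₄ precipitates first.

SrSO₄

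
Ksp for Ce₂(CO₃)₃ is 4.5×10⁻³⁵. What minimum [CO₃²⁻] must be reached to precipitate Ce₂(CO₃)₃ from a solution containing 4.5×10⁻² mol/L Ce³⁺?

Precipitation of each salt begins when its ion product equals Ksp.
Ce₂(CO₃)₃(s) ⇌ 2 Ce³⁺(aq) + 3 CO₃²⁻(aq)
Ksp = [Ce³⁺]^2[CO₃²⁻]^3 = [CO₃²⁻]^3(4.5×10⁻²)^2
[CO₃²⁻]^3 = 4.5×10⁻³⁵ / (4.5×10⁻²)^2 = 2.2×10⁻³²
[CO₃²⁻] = 2.8×10⁻¹¹ mol/L

2.8×10⁻¹¹ M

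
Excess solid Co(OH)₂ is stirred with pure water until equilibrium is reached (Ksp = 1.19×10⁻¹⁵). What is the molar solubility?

6.68×10⁻⁶ M

Co(OH)₂(s) ⇌ Co²⁺(aq) + 2 OH⁻(aq)
With molar solubility s: [Co²⁺] = s, [OH⁻] = 2s.
Ksp = [Co²⁺][OH⁻]^2 = s · (2s)^2 = 4s^3
4s^3 = 1.19×10⁻¹⁵  ⇒  s^3 = 2.98×10⁻¹⁶
s = 6.68×10⁻⁶ mol/L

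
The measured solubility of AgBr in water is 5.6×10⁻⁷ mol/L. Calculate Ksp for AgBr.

Ksp = 3.1×10⁻¹³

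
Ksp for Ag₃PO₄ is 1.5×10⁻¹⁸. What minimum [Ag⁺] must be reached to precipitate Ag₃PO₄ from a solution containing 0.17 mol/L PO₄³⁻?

Each salt precipitates once Q = Ksp for that salt.
Ag₃PO₄(s) ⇌ 3 Ag⁺(aq) + PO₄³⁻(aq)
Ksp = [Ag⁺]^3[PO₄³⁻] = [Ag⁺]^3(0.17)
[Ag⁺]^3 = 1.5×10⁻¹⁸ / (0.17) = 8.8×10⁻¹⁸
[Ag⁺] = 2.1×10⁻⁶ mol/L

2.1×10⁻⁶ M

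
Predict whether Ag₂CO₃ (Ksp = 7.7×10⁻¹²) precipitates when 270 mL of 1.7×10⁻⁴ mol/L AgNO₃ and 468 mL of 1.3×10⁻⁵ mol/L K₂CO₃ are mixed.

No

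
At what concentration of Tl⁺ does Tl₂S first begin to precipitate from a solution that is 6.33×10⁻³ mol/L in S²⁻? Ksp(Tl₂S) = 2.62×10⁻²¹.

A salt starts to precipitate once the ion product Q reaches its Ksp.
Tl₂S(s) ⇌ 2 Tl⁺(aq) + S²⁻(aq)
Ksp = [Tl⁺]^2[S²⁻] = [Tl⁺]^2(6.33×10⁻³)
[Tl⁺]^2 = 2.62×10⁻²¹ / (6.33×10⁻³) = 4.14×10⁻¹⁹
[Tl⁺] = 6.43×10⁻¹⁰ mol/L

6.43×10⁻¹⁰ M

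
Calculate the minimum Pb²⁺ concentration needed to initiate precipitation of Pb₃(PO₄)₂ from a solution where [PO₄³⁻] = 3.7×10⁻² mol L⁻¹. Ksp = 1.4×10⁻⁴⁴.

Precipitation of each salt begins when its ion product equals Ksp.
Pb₃(PO₄)₂(s) ⇌ 3 Pb²⁺(aq) + 2 PO₄³⁻(aq)
Ksp = [Pb²⁺]^3[PO₄³⁻]^2 = [Pb²⁺]^3(3.7×10⁻²)^2
[Pb²⁺]^3 = 1.4×10⁻⁴⁴ / (3.7×10⁻²)^2 = 1.0×10⁻⁴¹
[Pb²⁺] = 2.2×10⁻¹⁴ mol L⁻¹

2.2×10⁻¹⁴ M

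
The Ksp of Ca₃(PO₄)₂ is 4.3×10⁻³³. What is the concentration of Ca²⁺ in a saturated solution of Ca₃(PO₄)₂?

Ca₃(PO₄)₂(s) ⇌ 3 Ca²⁺(aq) + 2 PO₄³⁻(aq)
If s mol/L of Ca₃(PO₄)₂ dissolves, [Ca²⁺] = 3s and [PO₄³⁻] = 2s.
Ksp = [Ca²⁺]^3[PO₄³⁻]^2 = (3s)^3 · (2s)^2 = 108s^5 = 4.3×10⁻³³
s = 1.3×10⁻⁷ mol/L
[Ca²⁺] = 3s = 4.0×10⁻⁷ mol/L

4.0×10⁻⁷ M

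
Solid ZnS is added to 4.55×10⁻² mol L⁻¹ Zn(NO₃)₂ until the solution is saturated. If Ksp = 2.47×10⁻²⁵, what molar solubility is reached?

5.43×10⁻²⁴ M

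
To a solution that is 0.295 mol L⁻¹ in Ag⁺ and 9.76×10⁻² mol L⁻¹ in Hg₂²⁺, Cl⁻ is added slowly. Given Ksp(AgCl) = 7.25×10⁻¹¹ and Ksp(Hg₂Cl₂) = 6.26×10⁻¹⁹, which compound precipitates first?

Precipitation of each salt begins when its ion product equals Ksp.
For AgCl: [Cl⁻] = (Ksp/[Ag⁺]) = 2.46×10⁻¹⁰ mol L⁻¹
For Hg₂Cl₂: [Cl⁻] = (Ksp/[Hg₂²⁺])^(1/2) = 2.53×10⁻⁹ mol L⁻¹
Since AgCl needs less Cl⁻ to reach saturation, it precipitates first.

AgCl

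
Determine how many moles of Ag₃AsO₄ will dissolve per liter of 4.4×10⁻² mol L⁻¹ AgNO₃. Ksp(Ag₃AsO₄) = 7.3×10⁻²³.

Ag₃AsO₄(s) ⇌ 3 Ag⁺(aq) + AsO₄³⁻(aq)
With Ag⁺ already at 4.4×10⁻² mol L⁻¹ and s small, take [Ag⁺] ≈ 4.4×10⁻² mol L⁻¹ and [AsO₄³⁻] = s.
Ksp = [Ag⁺]^3[AsO₄³⁻] = (4.4×10⁻²)^3s
s = 7.3×10⁻²³ / (4.4×10⁻²)^3 = 8.6×10⁻¹⁹
s = 8.6×10⁻¹⁹ mol L⁻¹

8.6×10⁻¹⁹ M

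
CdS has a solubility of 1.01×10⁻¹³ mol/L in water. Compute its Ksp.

Ksp = 1.02×10⁻²⁶

CdS(s) ⇌ Cd²⁺(aq) + S²⁻(aq)
Let s be the molar solubility. Then [Cd²⁺] = s and [S²⁻] = s.
Ksp = [Cd²⁺][S²⁻] = s · s = s^2
Ksp = (1.01×10⁻¹³)^2 = 1.02×10⁻²⁶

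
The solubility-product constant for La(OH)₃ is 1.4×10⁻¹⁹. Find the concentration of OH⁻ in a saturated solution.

La(OH)₃(s) ⇌ La³⁺(aq) + 3 OH⁻(aq)
Call the molar solubility s, so that [La³⁺] = s and [OH⁻] = 3s.
Ksp = [La³⁺][OH⁻]^3 = s · (3s)^3 = 27s^4 = 1.4×10⁻¹⁹
s = 8.5×10⁻⁶ mol L⁻¹
[OH⁻] = 3s = 2.5×10⁻⁵ mol L⁻¹

2.5×10⁻⁵ M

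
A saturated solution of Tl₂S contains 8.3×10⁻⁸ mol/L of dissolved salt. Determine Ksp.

Ksp = 2.3×10⁻²¹

Tl₂S(s) ⇌ 2 Tl⁺(aq) + S²⁻(aq)
Let s be the molar solubility. Then [Tl⁺] = 2s and [S²⁻] = s.
Ksp = [Tl⁺]^2[S²⁻] = (2s)^2 · s = 4s^3
Ksp = 4 × (8.3×10⁻⁸)^3 = 2.3×10⁻²¹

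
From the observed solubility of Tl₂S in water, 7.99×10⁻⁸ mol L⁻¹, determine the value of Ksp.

Ksp = 2.04×10⁻²¹

Tl₂S(s) ⇌ 2 Tl⁺(aq) + S²⁻(aq)
If s mol/L of Tl₂S dissolves, [Tl⁺] = 2s and [S²⁻] = s.
Ksp = [Tl⁺]^2[S²⁻] = (2s)^2 · s = 4s^3
Ksp = 4 × (7.99×10⁻⁸)^3 = 2.04×10⁻²¹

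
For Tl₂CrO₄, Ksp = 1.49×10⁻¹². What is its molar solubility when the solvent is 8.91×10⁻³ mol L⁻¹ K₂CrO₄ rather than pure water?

6.47×10⁻⁶ M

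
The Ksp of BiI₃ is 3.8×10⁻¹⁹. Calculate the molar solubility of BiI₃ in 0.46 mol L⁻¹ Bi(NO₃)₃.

3.1×10⁻⁷ M

BiI₃(s) ⇌ Bi³⁺(aq) + 3 I⁻(aq)
With Bi³⁺ already at 0.46 mol L⁻¹ and s small, take [Bi³⁺] ≈ 0.46 mol L⁻¹ and [I⁻] = 3s.
Ksp = [Bi³⁺][I⁻]^3 = (0.46)(3s)^3
(3s)^3 = 3.8×10⁻¹⁹ / (0.46) = 8.3×10⁻¹⁹
s = 3.1×10⁻⁷ mol L⁻¹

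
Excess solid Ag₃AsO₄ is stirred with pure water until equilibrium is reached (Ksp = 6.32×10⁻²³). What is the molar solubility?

1.24×10⁻⁶ M

Ag₃AsO₄(s) ⇌ 3 Ag⁺(aq) + AsO₄³⁻(aq)
For each mole of Ag₃AsO₄ that dissolves per liter, [Ag⁺] = 3s and [AsO₄³⁻] = s; let s denote this solubility.
Ksp = [Ag⁺]^3[AsO₄³⁻] = (3s)^3 · s = 27s^4
27s^4 = 6.32×10⁻²³  ⇒  s^4 = 2.34×10⁻²⁴
s = 1.24×10⁻⁶ mol L⁻¹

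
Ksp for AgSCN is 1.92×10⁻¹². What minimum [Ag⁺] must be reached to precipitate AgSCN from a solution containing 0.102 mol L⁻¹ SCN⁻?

A salt starts to precipitate once the ion product Q reaches its Ksp.
AgSCN(s) ⇌ Ag⁺(aq) + SCN⁻(aq)
Ksp = [Ag⁺][SCN⁻] = [Ag⁺](0.102)
[Ag⁺] = 1.92×10⁻¹² / (0.102) = 1.88×10⁻¹¹
[Ag⁺] = 1.88×10⁻¹¹ mol L⁻¹

1.88×10⁻¹¹ M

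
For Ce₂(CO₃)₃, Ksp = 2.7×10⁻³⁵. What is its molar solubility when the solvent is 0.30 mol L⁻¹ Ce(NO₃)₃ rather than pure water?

Ce₂(CO₃)₃(s) ⇌ 2 Ce³⁺(aq) + 3 CO₃²⁻(aq)
Let s be the solubility of Ce₂(CO₃)₃ here. The common ion gives [Ce³⁺] ≈ 0.30 mol L⁻¹, and [CO₃²⁻] = 3s.
Ksp = [Ce³⁺]^2[CO₃²⁻]^3 = (0.30)^2(3s)^3
(3s)^3 = 2.7×10⁻³⁵ / (0.30)^2 = 3.0×10⁻³⁴
s = 2.2×10⁻¹² mol L⁻¹

2.2×10⁻¹² M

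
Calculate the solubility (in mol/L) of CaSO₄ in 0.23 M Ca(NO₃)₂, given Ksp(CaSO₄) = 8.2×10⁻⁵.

3.6×10⁻⁴ M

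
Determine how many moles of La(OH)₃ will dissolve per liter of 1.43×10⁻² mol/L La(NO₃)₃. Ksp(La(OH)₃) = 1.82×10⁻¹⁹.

La(OH)₃(s) ⇌ La³⁺(aq) + 3 OH⁻(aq)
With La³⁺ already at 1.43×10⁻² mol/L and s small, take [La³⁺] ≈ 1.43×10⁻² mol/L and [OH⁻] = 3s.
Ksp = [La³⁺][OH⁻]^3 = (1.43×10⁻²)(3s)^3
(3s)^3 = 1.82×10⁻¹⁹ / (1.43×10⁻²) = 1.27×10⁻¹⁷
s = 7.78×10⁻⁷ mol/L

7.78×10⁻⁷ M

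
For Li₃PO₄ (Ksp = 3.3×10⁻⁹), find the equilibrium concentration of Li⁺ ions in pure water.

1.0×10⁻² M

Li₃PO₄(s) ⇌ 3 Li⁺(aq) + PO₄³⁻(aq)
If s mol/L of Li₃PO₄ dissolves, [Li⁺] = 3s and [PO₄³⁻] = s.
Ksp = [Li⁺]^3[PO₄³⁻] = (3s)^3 · s = 27s^4 = 3.3×10⁻⁹
s = 3.3×10⁻³ M
[Li⁺] = 3s = 1.0×10⁻² M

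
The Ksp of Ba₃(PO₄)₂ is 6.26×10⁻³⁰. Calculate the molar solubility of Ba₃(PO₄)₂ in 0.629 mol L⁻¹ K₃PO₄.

Ba₃(PO₄)₂(s) ⇌ 3 Ba²⁺(aq) + 2 PO₄³⁻(aq)
The solution already contains PO₄³⁻ at 0.629 mol L⁻¹. Let s be the molar solubility of Ba₃(PO₄)₂.
[PO₄³⁻] ≈ 0.629 mol L⁻¹ (common ion dominates); [Ba²⁺] = 3s.
Ksp = [Ba²⁺]^3[PO₄³⁻]^2 = (3s)^3(0.629)^2
(3s)^3 = 6.26×10⁻³⁰ / (0.629)^2 = 1.58×10⁻²⁹
s = 8.37×10⁻¹¹ mol L⁻¹

8.37×10⁻¹¹ M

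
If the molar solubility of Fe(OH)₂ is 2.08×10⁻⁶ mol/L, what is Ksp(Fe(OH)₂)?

Fe(OH)₂(s) ⇌ Fe²⁺(aq) + 2 OH⁻(aq)
Call the molar solubility s, so that [Fe²⁺] = s and [OH⁻] = 2s.
Ksp = [Fe²⁺][OH⁻]^2 = s · (2s)^2 = 4s^3
Ksp = 4 × (2.08×10⁻⁶)^3 = 3.60×10⁻¹⁷

Ksp = 3.60×10⁻¹⁷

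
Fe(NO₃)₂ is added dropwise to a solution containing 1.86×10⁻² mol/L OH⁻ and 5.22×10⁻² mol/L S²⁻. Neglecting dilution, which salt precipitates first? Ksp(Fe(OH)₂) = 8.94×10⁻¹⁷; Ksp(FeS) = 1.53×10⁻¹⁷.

FeS

A salt starts to precipitate once the ion product Q reaches its Ksp.
For Fe(OH)₂: [Fe²⁺] = (Ksp/[OH⁻]^2) = 2.58×10⁻¹³ mol/L
For FeS: [Fe²⁺] = (Ksp/[S²⁻]) = 2.93×10⁻¹⁶ mol/L
The smaller threshold [Fe²⁺] is reached first, so FeS precipitates first.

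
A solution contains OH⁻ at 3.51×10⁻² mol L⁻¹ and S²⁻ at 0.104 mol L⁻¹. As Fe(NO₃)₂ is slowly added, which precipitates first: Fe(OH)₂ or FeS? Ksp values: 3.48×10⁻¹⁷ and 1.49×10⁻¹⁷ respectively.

Precipitation begins when Q = Ksp.
For Fe(OH)₂: [Fe²⁺] = (Ksp/[OH⁻]^2) = 2.82×10⁻¹⁴ mol L⁻¹
For FeS: [Fe²⁺] = (Ksp/[S²⁻]) = 1.43×10⁻¹⁶ mol L⁻¹
The smaller threshold [Fe²⁺] is reached first, so FeS precipitates first.

FeS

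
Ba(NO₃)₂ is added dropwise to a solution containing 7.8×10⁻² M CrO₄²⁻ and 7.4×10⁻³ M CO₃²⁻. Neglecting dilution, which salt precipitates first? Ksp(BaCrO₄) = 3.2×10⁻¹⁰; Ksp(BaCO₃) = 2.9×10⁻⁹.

Each salt precipitates once Q = Ksp for that salt.
For BaCrO₄: [Ba²⁺] = (Ksp/[CrO₄²⁻]) = 4.1×10⁻⁹ M
For BaCO₃: [Ba²⁺] = (Ksp/[CO₃²⁻]) = 3.9×10⁻⁷ M
BaCrO₄ requires the lower [Ba²⁺], so it precipitates first.

BaCrO₄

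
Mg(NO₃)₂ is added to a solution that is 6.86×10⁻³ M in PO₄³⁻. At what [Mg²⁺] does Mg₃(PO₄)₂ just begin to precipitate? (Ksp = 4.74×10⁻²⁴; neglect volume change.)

4.65×10⁻⁷ M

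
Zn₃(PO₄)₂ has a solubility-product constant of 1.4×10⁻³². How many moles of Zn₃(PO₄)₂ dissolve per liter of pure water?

Zn₃(PO₄)₂(s) ⇌ 3 Zn²⁺(aq) + 2 PO₄³⁻(aq)
Call the molar solubility s, so that [Zn²⁺] = 3s and [PO₄³⁻] = 2s.
Ksp = [Zn²⁺]^3[PO₄³⁻]^2 = (3s)^3 · (2s)^2 = 108s^5
108s^5 = 1.4×10⁻³²  ⇒  s^5 = 1.3×10⁻³⁴
s = 1.7×10⁻⁷ mol L⁻¹

1.7×10⁻⁷ M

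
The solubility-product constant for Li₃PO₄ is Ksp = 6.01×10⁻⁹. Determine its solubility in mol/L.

Li₃PO₄(s) ⇌ 3 Li⁺(aq) + PO₄³⁻(aq)
With molar solubility s: [Li⁺] = 3s, [PO₄³⁻] = s.
Ksp = [Li⁺]^3[PO₄³⁻] = (3s)^3 · s = 27s^4
27s^4 = 6.01×10⁻⁹  ⇒  s^4 = 2.23×10⁻¹⁰
s = 3.86×10⁻³ M

3.86×10⁻³ M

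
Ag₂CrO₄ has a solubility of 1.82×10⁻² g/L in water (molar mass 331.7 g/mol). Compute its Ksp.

Ksp = 6.61×10⁻¹³

Molar solubility s = (1.82×10⁻² g/L) / (331.7 g/mol) = 5.4869×10⁻⁵ mol/L
Ag₂CrO₄(s) ⇌ 2 Ag⁺(aq) + CrO₄²⁻(aq)
With molar solubility s: [Ag⁺] = 2s, [CrO₄²⁻] = s.
Ksp = [Ag⁺]^2[CrO₄²⁻] = (2s)^2 · s = 4s^3
Ksp = 4 × (5.4869×10⁻⁵)^3 = 6.61×10⁻¹³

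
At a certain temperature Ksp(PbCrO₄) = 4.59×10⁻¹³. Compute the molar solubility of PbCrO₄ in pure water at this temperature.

6.77×10⁻⁷ M

PbCrO₄(s) ⇌ Pb²⁺(aq) + CrO₄²⁻(aq)
Let s be the molar solubility. Then [Pb²⁺] = s and [CrO₄²⁻] = s.
Ksp = [Pb²⁺][CrO₄²⁻] = s · s = s^2
s^2 = 4.59×10⁻¹³
Taking the 2nd root, s = 6.77×10⁻⁷ M.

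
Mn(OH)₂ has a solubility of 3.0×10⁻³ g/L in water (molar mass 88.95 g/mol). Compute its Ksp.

Molar solubility s = (3.0×10⁻³ g/L) / (88.95 g/mol) = 3.373×10⁻⁵ mol/L
Mn(OH)₂(s) ⇌ Mn²⁺(aq) + 2 OH⁻(aq)
If s mol/L of Mn(OH)₂ dissolves, [Mn²⁺] = s and [OH⁻] = 2s.
Ksp = [Mn²⁺][OH⁻]^2 = s · (2s)^2 = 4s^3
Ksp = 4 × (3.373×10⁻⁵)^3 = 1.5×10⁻¹³

Ksp = 1.5×10⁻¹³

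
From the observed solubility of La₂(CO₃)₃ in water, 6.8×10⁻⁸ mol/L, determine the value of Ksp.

La₂(CO₃)₃(s) ⇌ 2 La³⁺(aq) + 3 CO₃²⁻(aq)
For each mole of La₂(CO₃)₃ that dissolves per liter, [La³⁺] = 2s and [CO₃²⁻] = 3s; let s denote this solubility.
Ksp = [La³⁺]^2[CO₃²⁻]^3 = (2s)^2 · (3s)^3 = 108s^5
Ksp = 108 × (6.8×10⁻⁸)^5 = 1.6×10⁻³⁴

Ksp = 1.6×10⁻³⁴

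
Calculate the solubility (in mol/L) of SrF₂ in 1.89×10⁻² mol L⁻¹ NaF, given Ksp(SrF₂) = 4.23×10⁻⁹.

SrF₂(s) ⇌ Sr²⁺(aq) + 2 F⁻(aq)
Let s be the solubility of SrF₂ here. The common ion gives [F⁻] ≈ 1.89×10⁻² mol L⁻¹, and [Sr²⁺] = s.
Ksp = [Sr²⁺][F⁻]^2 = s(1.89×10⁻²)^2
s = 4.23×10⁻⁹ / (1.89×10⁻²)^2 = 1.18×10⁻⁵
s = 1.18×10⁻⁵ mol L⁻¹

1.18×10⁻⁵ M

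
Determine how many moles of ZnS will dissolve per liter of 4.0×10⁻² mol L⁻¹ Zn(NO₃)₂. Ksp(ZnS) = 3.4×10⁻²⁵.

8.5×10⁻²⁴ M

ZnS(s) ⇌ Zn²⁺(aq) + S²⁻(aq)
Zn²⁺ is already present at 4.0×10⁻² mol L⁻¹. If s mol/L of ZnS dissolves, [S²⁻] = s while [Zn²⁺] ≈ 4.0×10⁻² mol L⁻¹.
Ksp = [Zn²⁺][S²⁻] = (4.0×10⁻²)s
s = 3.4×10⁻²⁵ / (4.0×10⁻²) = 8.5×10⁻²⁴
s = 8.5×10⁻²⁴ mol L⁻¹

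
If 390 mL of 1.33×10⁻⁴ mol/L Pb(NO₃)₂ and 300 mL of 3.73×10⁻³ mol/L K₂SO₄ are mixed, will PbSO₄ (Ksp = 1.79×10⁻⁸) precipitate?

Yes

After mixing, V = 390 mL + 300 mL = 690 mL.
[Pb²⁺] = (1.33×10⁻⁴)(390)/690 = 7.52×10⁻⁵ mol/L
[SO₄²⁻] = (3.73×10⁻³)(300)/690 = 1.62×10⁻³ mol/L
Q = [Pb²⁺][SO₄²⁻] = 1.22×10⁻⁷
Because Q > Ksp (1.22×10⁻⁷ vs 1.79×10⁻⁸), a precipitate of PbSO₄ forms.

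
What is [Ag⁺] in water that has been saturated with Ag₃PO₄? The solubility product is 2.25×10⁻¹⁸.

5.10×10⁻⁵ M

Ag₃PO₄(s) ⇌ 3 Ag⁺(aq) + PO₄³⁻(aq)
Call the molar solubility s, so that [Ag⁺] = 3s and [PO₄³⁻] = s.
Ksp = [Ag⁺]^3[PO₄³⁻] = (3s)^3 · s = 27s^4 = 2.25×10⁻¹⁸
s = 1.70×10⁻⁵ M
[Ag⁺] = 3s = 5.10×10⁻⁵ M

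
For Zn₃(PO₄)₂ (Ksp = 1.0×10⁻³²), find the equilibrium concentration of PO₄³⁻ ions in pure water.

3.1×10⁻⁷ M

Zn₃(PO₄)₂(s) ⇌ 3 Zn²⁺(aq) + 2 PO₄³⁻(aq)
Call the molar solubility s, so that [Zn²⁺] = 3s and [PO₄³⁻] = 2s.
Ksp = [Zn²⁺]^3[PO₄³⁻]^2 = (3s)^3 · (2s)^2 = 108s^5 = 1.0×10⁻³²
s = 1.6×10⁻⁷ mol/L
[PO₄³⁻] = 2s = 3.1×10⁻⁷ mol/L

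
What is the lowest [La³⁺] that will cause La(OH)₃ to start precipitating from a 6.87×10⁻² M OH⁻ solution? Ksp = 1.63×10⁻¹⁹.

Precipitation of each salt begins when its ion product equals Ksp.
La(OH)₃(s) ⇌ La³⁺(aq) + 3 OH⁻(aq)
Ksp = [La³⁺][OH⁻]^3 = [La³⁺](6.87×10⁻²)^3
[La³⁺] = 1.63×10⁻¹⁹ / (6.87×10⁻²)^3 = 5.03×10⁻¹⁶
[La³⁺] = 5.03×10⁻¹⁶ M

5.03×10⁻¹⁶ M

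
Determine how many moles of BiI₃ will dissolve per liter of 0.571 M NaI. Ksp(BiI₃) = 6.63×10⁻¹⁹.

3.56×10⁻¹⁸ M

BiI₃(s) ⇌ Bi³⁺(aq) + 3 I⁻(aq)
I⁻ is already present at 0.571 M. If s mol/L of BiI₃ dissolves, [Bi³⁺] = s while [I⁻] ≈ 0.571 M.
Ksp = [Bi³⁺][I⁻]^3 = s(0.571)^3
s = 6.63×10⁻¹⁹ / (0.571)^3 = 3.56×10⁻¹⁸
s = 3.56×10⁻¹⁸ M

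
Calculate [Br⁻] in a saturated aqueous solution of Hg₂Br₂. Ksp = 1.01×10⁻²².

Hg₂Br₂(s) ⇌ Hg₂²⁺(aq) + 2 Br⁻(aq)
For each mole of Hg₂Br₂ that dissolves per liter, [Hg₂²⁺] = s and [Br⁻] = 2s; let s denote this solubility.
Ksp = [Hg₂²⁺][Br⁻]^2 = s · (2s)^2 = 4s^3 = 1.01×10⁻²²
s = 2.93×10⁻⁸ M
[Br⁻] = 2s = 5.87×10⁻⁸ M

5.87×10⁻⁸ M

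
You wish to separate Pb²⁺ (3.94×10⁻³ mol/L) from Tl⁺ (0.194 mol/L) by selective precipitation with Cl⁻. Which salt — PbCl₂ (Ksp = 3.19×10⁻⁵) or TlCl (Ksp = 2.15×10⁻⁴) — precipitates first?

TlCl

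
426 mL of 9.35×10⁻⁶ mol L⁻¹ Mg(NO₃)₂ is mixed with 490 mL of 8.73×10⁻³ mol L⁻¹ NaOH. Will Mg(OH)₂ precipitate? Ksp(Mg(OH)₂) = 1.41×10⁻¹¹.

Yes

After mixing, V = 426 mL + 490 mL = 916 mL.
[Mg²⁺] = (9.35×10⁻⁶)(426)/916 = 4.35×10⁻⁶ mol L⁻¹
[OH⁻] = (8.73×10⁻³)(490)/916 = 4.67×10⁻³ mol L⁻¹
Q = [Mg²⁺][OH⁻]^2 = 9.48×10⁻¹¹
Because Q > Ksp (9.48×10⁻¹¹ vs 1.41×10⁻¹¹), a precipitate of Mg(OH)₂ forms.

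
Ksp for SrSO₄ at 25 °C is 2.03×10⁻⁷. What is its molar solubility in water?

4.51×10⁻⁴ M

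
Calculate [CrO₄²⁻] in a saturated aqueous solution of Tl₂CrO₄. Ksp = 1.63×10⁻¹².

7.41×10⁻⁵ M

Tl₂CrO₄(s) ⇌ 2 Tl⁺(aq) + CrO₄²⁻(aq)
For each mole of Tl₂CrO₄ that dissolves per liter, [Tl⁺] = 2s and [CrO₄²⁻] = s; let s denote this solubility.
Ksp = [Tl⁺]^2[CrO₄²⁻] = (2s)^2 · s = 4s^3 = 1.63×10⁻¹²
s = 7.41×10⁻⁵ mol/L
[CrO₄²⁻] = s = 7.41×10⁻⁵ mol/L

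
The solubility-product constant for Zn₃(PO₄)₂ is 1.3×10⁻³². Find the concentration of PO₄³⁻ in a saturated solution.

Zn₃(PO₄)₂(s) ⇌ 3 Zn²⁺(aq) + 2 PO₄³⁻(aq)
With molar solubility s: [Zn²⁺] = 3s, [PO₄³⁻] = 2s.
Ksp = [Zn²⁺]^3[PO₄³⁻]^2 = (3s)^3 · (2s)^2 = 108s^5 = 1.3×10⁻³²
s = 1.6×10⁻⁷ M
[PO₄³⁻] = 2s = 3.3×10⁻⁷ M

3.3×10⁻⁷ M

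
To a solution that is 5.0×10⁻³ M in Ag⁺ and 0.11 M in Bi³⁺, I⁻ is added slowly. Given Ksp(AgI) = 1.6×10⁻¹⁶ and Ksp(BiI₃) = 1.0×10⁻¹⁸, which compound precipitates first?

AgI

Each salt precipitates once Q = Ksp for that salt.
For AgI: [I⁻] = (Ksp/[Ag⁺]) = 3.2×10⁻¹⁴ M
For BiI₃: [I⁻] = (Ksp/[Bi³⁺])^(1/3) = 2.1×10⁻⁶ M
AgI requires the lower [I⁻], so it precipitates first.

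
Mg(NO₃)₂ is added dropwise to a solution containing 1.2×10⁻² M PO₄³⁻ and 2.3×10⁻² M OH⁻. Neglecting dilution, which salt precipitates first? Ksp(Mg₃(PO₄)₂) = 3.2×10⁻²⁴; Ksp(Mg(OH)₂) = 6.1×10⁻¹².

Each salt precipitates once Q = Ksp for that salt.
For Mg₃(PO₄)₂: [Mg²⁺] = (Ksp/[PO₄³⁻]^2)^(1/3) = 2.8×10⁻⁷ M
For Mg(OH)₂: [Mg²⁺] = (Ksp/[OH⁻]^2) = 1.2×10⁻⁸ M
Mg(OH)₂ requires the lower [Mg²⁺], so it precipitates first.

Mg(OH)₂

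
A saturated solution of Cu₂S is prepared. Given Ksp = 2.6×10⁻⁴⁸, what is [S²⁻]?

8.7×10⁻¹⁷ M

Cu₂S(s) ⇌ 2 Cu⁺(aq) + S²⁻(aq)
Call the molar solubility s, so that [Cu⁺] = 2s and [S²⁻] = s.
Ksp = [Cu⁺]^2[S²⁻] = (2s)^2 · s = 4s^3 = 2.6×10⁻⁴⁸
s = 8.7×10⁻¹⁷ M
[S²⁻] = s = 8.7×10⁻¹⁷ M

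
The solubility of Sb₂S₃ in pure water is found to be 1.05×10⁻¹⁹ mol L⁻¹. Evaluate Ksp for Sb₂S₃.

Sb₂S₃(s) ⇌ 2 Sb³⁺(aq) + 3 S²⁻(aq)
For each mole of Sb₂S₃ that dissolves per liter, [Sb³⁺] = 2s and [S²⁻] = 3s; let s denote this solubility.
Ksp = [Sb³⁺]^2[S²⁻]^3 = (2s)^2 · (3s)^3 = 108s^5
Ksp = 108 × (1.05×10⁻¹⁹)^5 = 1.38×10⁻⁹³

Ksp = 1.38×10⁻⁹³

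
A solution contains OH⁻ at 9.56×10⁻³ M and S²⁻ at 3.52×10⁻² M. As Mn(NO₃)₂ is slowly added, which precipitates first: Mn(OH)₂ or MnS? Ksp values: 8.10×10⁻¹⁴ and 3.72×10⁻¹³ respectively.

Precipitation of each salt begins when its ion product equals Ksp.
For Mn(OH)₂: [Mn²⁺] = (Ksp/[OH⁻]^2) = 8.86×10⁻¹⁰ M
For MnS: [Mn²⁺] = (Ksp/[S²⁻]) = 1.06×10⁻¹¹ M
Since MnS needs less Mn²⁺ to reach saturation, it precipitates first.

MnS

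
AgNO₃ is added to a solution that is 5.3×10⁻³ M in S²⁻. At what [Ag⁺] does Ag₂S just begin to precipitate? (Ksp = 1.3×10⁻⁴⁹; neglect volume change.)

5.0×10⁻²⁴ M

A salt starts to precipitate once the ion product Q reaches its Ksp.
Ag₂S(s) ⇌ 2 Ag⁺(aq) + S²⁻(aq)
Ksp = [Ag⁺]^2[S²⁻] = [Ag⁺]^2(5.3×10⁻³)
[Ag⁺]^2 = 1.3×10⁻⁴⁹ / (5.3×10⁻³) = 2.5×10⁻⁴⁷
[Ag⁺] = 5.0×10⁻²⁴ M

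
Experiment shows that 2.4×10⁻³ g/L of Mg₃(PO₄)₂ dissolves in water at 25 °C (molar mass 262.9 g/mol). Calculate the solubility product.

Ksp = 6.8×10⁻²⁴

Molar solubility s = (2.4×10⁻³ g/L) / (262.9 g/mol) = 9.129×10⁻⁶ mol/L
Mg₃(PO₄)₂(s) ⇌ 3 Mg²⁺(aq) + 2 PO₄³⁻(aq)
Let s be the molar solubility. Then [Mg²⁺] = 3s and [PO₄³⁻] = 2s.
Ksp = [Mg²⁺]^3[PO₄³⁻]^2 = (3s)^3 · (2s)^2 = 108s^5
Ksp = 108 × (9.129×10⁻⁶)^5 = 6.8×10⁻²⁴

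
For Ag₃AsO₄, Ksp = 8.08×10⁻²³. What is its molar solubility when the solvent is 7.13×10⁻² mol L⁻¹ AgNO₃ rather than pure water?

Ag₃AsO₄(s) ⇌ 3 Ag⁺(aq) + AsO₄³⁻(aq)
Let s be the solubility of Ag₃AsO₄ here. The common ion gives [Ag⁺] ≈ 7.13×10⁻² mol L⁻¹, and [AsO₄³⁻] = s.
Ksp = [Ag⁺]^3[AsO₄³⁻] = (7.13×10⁻²)^3s
s = 8.08×10⁻²³ / (7.13×10⁻²)^3 = 2.23×10⁻¹⁹
s = 2.23×10⁻¹⁹ mol L⁻¹

2.23×10⁻¹⁹ M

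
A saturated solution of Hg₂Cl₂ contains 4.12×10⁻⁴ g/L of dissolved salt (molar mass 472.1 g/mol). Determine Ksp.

Convert to molarity: s = 4.12×10⁻⁴ / 472.1 = 8.7270×10⁻⁷ mol/L
Hg₂Cl₂(s) ⇌ Hg₂²⁺(aq) + 2 Cl⁻(aq)
For each mole of Hg₂Cl₂ that dissolves per liter, [Hg₂²⁺] = s and [Cl⁻] = 2s; let s denote this solubility.
Ksp = [Hg₂²⁺][Cl⁻]^2 = s · (2s)^2 = 4s^3
Ksp = 4 × (8.7270×10⁻⁷)^3 = 2.66×10⁻¹⁸

Ksp = 2.66×10⁻¹⁸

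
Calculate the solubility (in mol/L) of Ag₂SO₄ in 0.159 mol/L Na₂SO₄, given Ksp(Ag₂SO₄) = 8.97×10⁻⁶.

3.76×10⁻³ M

Ag₂SO₄(s) ⇌ 2 Ag⁺(aq) + SO₄²⁻(aq)
SO₄²⁻ is already present at 0.159 mol/L. If s mol/L of Ag₂SO₄ dissolves, [Ag⁺] = 2s while [SO₄²⁻] ≈ 0.159 mol/L.
Ksp = [Ag⁺]^2[SO₄²⁻] = (2s)^2(0.159)
(2s)^2 = 8.97×10⁻⁶ / (0.159) = 5.64×10⁻⁵
s = 3.76×10⁻³ mol/L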